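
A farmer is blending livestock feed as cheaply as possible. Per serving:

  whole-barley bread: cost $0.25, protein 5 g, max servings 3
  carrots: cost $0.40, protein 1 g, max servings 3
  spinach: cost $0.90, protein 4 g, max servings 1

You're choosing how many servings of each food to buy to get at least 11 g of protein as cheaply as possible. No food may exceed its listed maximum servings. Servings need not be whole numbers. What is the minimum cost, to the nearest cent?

Cost per g of protein: whole-barley bread $0.0500, spinach $0.2250, carrots $0.4000.
Take 2.2 servings of whole-barley bread: +11.0 g protein for $0.55 (total $0.55, still need 0.0 g).
Greedy by cheapest-per-g is optimal for a single linear constraint, so the minimum cost is $0.55.

$0.55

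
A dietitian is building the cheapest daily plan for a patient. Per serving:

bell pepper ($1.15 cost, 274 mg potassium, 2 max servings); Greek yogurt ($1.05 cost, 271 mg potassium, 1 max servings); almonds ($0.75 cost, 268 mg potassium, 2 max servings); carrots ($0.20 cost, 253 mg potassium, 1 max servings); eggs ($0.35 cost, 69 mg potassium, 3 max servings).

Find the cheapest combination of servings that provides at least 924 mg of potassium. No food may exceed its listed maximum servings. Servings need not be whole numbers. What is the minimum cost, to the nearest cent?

Cost per mg of potassium: carrots $0.0008, almonds $0.0028, Greek yogurt $0.0039, bell pepper $0.0042, eggs $0.0051.
Take 1 serving of carrots: +253.0 mg potassium for $0.20 (total $0.20, still need 671.0 mg).
Take 2 servings of almonds: +536.0 mg potassium for $1.50 (total $1.70, still need 135.0 mg).
Take 0.4982 servings of Greek yogurt: +135.0 mg potassium for $0.52 (total $2.22, still need 0.0 mg).
Filling from the cheapest source first is optimal under one linear minimum: $2.22.

$2.22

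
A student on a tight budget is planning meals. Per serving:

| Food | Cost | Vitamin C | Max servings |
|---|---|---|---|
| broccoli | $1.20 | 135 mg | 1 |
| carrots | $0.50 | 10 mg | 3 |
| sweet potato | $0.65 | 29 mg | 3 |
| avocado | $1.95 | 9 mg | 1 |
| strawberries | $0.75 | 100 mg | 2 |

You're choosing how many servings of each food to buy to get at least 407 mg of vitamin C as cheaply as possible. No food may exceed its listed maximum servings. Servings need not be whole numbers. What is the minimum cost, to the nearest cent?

$4.31

Cost per mg of vitamin C: strawberries $0.0075, broccoli $0.0089, sweet potato $0.0224, carrots $0.0500, avocado $0.2167.
Take 2 servings of strawberries: +200.0 mg vitamin C for $1.50 (total $1.50, still need 207.0 mg).
Take 1 serving of broccoli: +135.0 mg vitamin C for $1.20 (total $2.70, still need 72.0 mg).
Take 2.483 servings of sweet potato: +72.0 mg vitamin C for $1.61 (total $4.31, still need 0.0 mg).
Filling from the cheapest source first is optimal under one linear minimum: $4.31.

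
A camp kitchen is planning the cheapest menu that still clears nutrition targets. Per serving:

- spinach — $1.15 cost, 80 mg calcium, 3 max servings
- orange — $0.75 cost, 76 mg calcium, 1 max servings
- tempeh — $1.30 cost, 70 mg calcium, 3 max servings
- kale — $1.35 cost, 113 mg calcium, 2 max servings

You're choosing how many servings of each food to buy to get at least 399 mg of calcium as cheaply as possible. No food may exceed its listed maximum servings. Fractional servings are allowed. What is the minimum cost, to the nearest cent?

$4.84

Cost per mg of calcium: orange $0.0099, kale $0.0119, spinach $0.0144, tempeh $0.0186.
Take 1 serving of orange: +76.0 mg calcium for $0.75 (total $0.75, still need 323.0 mg).
Take 2 servings of kale: +226.0 mg calcium for $2.70 (total $3.45, still need 97.0 mg).
Take 1.212 servings of spinach: +97.0 mg calcium for $1.39 (total $4.84, still need 0.0 mg).
Greedy by cheapest-per-mg is optimal for a single linear constraint, so the minimum cost is $4.84.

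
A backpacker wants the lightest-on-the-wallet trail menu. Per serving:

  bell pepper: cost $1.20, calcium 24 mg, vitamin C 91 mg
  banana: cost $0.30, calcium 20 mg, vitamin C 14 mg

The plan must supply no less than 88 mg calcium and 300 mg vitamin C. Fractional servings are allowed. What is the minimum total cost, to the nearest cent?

$4.02

This is a tiny linear program; its minimum lies at a vertex of the feasible set. List the vertices and price them.
bell pepper only: max(88/24, 300/91) = 3.667 servings → $4.40.
banana only: max(88/20, 300/14) = 21.43 servings → $6.43.
bell pepper + banana with both tight: 3.213 servings and 0.5445 servings → $4.02.
Cheapest feasible corner: $4.02.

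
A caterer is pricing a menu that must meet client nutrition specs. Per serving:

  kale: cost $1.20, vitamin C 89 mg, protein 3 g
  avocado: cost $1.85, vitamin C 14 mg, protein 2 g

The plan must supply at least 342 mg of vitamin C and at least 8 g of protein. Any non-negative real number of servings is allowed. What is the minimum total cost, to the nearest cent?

This is a tiny linear program; its minimum lies at a vertex of the feasible set. List the vertices and price them.
kale only: max(342/89, 8/3) = 3.843 servings → $4.61.
avocado only: max(342/14, 8/2) = 24.43 servings → $45.19.
kale + avocado: intersection lies outside the first quadrant.
Cheapest feasible corner: $4.61.

$4.61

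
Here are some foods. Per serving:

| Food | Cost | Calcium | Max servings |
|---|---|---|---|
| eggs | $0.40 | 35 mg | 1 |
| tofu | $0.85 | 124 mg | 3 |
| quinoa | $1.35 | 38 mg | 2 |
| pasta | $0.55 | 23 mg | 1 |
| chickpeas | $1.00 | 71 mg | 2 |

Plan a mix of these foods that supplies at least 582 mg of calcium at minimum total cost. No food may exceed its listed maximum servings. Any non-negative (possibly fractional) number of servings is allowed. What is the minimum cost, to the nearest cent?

$5.86

Cost per mg of calcium: tofu $0.0069, eggs $0.0114, chickpeas $0.0141, pasta $0.0239, quinoa $0.0355.
Take 3 servings of tofu: +372.0 mg calcium for $2.55 (total $2.55, still need 210.0 mg).
Take 1 serving of eggs: +35.0 mg calcium for $0.40 (total $2.95, still need 175.0 mg).
Take 2 servings of chickpeas: +142.0 mg calcium for $2.00 (total $4.95, still need 33.0 mg).
Take 1 serving of pasta: +23.0 mg calcium for $0.55 (total $5.50, still need 10.0 mg).
Take 0.2632 servings of quinoa: +10.0 mg calcium for $0.36 (total $5.86, still need 0.0 mg).
Filling from the cheapest source first is optimal under one linear minimum: $5.86.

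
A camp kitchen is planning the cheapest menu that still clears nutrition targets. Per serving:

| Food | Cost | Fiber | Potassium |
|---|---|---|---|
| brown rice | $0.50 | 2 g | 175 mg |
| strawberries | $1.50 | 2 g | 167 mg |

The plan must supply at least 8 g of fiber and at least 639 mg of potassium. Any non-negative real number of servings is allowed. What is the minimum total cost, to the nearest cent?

$2.00

Compare the cost at each extreme point of the feasible region.
brown rice only: max(8/2, 639/175) = 4 servings → $2.00.
strawberries only: max(8/2, 639/167) = 4 servings → $6.00.
brown rice + strawberries: the both-tight solution has a negative serving — not a feasible corner.
So the least-cost plan costs $2.00.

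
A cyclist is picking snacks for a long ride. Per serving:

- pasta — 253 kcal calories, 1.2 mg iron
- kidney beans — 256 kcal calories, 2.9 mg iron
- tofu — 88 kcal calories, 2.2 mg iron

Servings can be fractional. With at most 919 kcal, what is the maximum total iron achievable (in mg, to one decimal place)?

23.0 mg

Iron per kcal: tofu 0.025, kidney beans 0.01133, pasta 0.004743.
With no serving limits, spend the whole calories allowance on tofu: 919 kcal / 88 kcal × 2.2 mg = 23.0 mg.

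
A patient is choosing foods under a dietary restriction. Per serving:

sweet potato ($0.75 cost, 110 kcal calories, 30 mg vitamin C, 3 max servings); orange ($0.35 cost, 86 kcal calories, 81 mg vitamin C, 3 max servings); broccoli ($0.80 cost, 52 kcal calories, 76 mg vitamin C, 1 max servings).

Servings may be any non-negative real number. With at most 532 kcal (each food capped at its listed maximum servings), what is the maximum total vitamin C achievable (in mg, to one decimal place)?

379.5 mg

Vitamin C per kcal: broccoli 1.462, orange 0.9419, sweet potato 0.2727.
Take 1 serving of broccoli: uses 52 kcal, +76.0 mg vitamin C (running total 76.0 mg).
Take 3 servings of orange: uses 258 kcal, +243.0 mg vitamin C (running total 319.0 mg).
Take 2.018 servings of sweet potato: uses 222 kcal, +60.5 mg vitamin C (running total 379.5 mg).
Greedy by best ratio exhausts the calories allowance optimally: 379.5 mg.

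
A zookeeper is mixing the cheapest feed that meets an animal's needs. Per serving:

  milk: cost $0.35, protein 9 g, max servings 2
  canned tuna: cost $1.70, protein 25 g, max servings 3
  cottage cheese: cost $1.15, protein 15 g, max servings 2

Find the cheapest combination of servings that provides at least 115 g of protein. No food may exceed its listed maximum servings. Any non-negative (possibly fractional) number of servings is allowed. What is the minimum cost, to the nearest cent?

$7.49

Cost per g of protein: milk $0.0389, canned tuna $0.0680, cottage cheese $0.0767.
Take 2 servings of milk: +18.0 g protein for $0.70 (total $0.70, still need 97.0 g).
Take 3 servings of canned tuna: +75.0 g protein for $5.10 (total $5.80, still need 22.0 g).
Take 1.467 servings of cottage cheese: +22.0 g protein for $1.69 (total $7.49, still need 0.0 g).
Filling from the cheapest source first is optimal under one linear minimum: $7.49.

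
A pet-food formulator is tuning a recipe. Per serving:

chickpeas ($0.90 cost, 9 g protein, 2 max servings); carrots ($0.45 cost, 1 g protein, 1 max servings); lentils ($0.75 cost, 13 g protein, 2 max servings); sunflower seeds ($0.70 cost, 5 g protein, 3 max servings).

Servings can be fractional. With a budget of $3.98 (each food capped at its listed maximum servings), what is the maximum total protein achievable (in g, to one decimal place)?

Protein per dollar: lentils 17.33, chickpeas 10, sunflower seeds 7.143, carrots 2.222.
Take 2 servings of lentils: spends $1.50, +26.0 g protein (running total 26.0 g).
Take 2 servings of chickpeas: spends $1.80, +18.0 g protein (running total 44.0 g).
Take 0.9714 servings of sunflower seeds: spends $0.68, +4.9 g protein (running total 48.9 g).
Greedy by best ratio exhausts the cost allowance optimally: 48.9 g.

48.9 g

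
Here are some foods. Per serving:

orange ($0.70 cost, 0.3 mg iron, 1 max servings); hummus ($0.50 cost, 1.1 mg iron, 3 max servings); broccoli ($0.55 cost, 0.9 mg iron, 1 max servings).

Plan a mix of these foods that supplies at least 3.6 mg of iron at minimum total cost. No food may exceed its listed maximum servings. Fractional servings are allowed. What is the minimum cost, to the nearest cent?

$1.68

Cost per mg of iron: hummus $0.4545, broccoli $0.6111, orange $2.3333.
Take 3 servings of hummus: +3.3 mg iron for $1.50 (total $1.50, still need 0.3 mg).
Take 0.3333 servings of broccoli: +0.3 mg iron for $0.18 (total $1.68, still need 0.0 mg).
Greedy by cheapest-per-mg is optimal for a single linear constraint, so the minimum cost is $1.68.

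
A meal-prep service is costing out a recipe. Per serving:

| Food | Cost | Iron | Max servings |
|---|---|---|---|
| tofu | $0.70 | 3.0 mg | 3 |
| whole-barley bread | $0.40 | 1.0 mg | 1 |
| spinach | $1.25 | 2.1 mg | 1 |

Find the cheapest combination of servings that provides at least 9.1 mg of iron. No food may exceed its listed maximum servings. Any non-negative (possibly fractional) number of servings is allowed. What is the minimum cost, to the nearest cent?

Cost per mg of iron: tofu $0.2333, whole-barley bread $0.4000, spinach $0.5952.
Take 3 servings of tofu: +9.0 mg iron for $2.10 (total $2.10, still need 0.1 mg).
Take 0.1 servings of whole-barley bread: +0.1 mg iron for $0.04 (total $2.14, still need 0.0 mg).
Greedy by cheapest-per-mg is optimal for a single linear constraint, so the minimum cost is $2.14.

$2.14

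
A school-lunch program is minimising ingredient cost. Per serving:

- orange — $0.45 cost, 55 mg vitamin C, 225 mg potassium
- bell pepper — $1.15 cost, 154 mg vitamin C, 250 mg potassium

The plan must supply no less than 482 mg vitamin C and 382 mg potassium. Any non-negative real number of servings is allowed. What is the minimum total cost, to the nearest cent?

An LP optimum is at a vertex; with two nutrient constraints at most two foods are used. Check each candidate.
orange only: max(482/55, 382/225) = 8.764 servings → $3.94.
bell pepper only: max(482/154, 382/250) = 3.13 servings → $3.60.
orange + bell pepper: intersection lies outside the first quadrant.
So the least-cost plan costs $3.60.

$3.60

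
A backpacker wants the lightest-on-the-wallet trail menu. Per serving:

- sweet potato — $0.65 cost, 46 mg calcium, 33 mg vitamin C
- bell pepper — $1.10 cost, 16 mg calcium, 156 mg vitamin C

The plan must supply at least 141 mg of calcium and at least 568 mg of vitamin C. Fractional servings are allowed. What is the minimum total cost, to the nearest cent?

A basic optimal solution has at most two foods positive. Try each food alone and each pair with both targets met exactly.
sweet potato only: max(141/46, 568/33) = 17.21 servings → $11.19.
bell pepper only: max(141/16, 568/156) = 8.812 servings → $9.69.
sweet potato + bell pepper with both tight: 1.942 servings and 3.23 servings → $4.82.
The minimum over all feasible corners is $4.82.

$4.82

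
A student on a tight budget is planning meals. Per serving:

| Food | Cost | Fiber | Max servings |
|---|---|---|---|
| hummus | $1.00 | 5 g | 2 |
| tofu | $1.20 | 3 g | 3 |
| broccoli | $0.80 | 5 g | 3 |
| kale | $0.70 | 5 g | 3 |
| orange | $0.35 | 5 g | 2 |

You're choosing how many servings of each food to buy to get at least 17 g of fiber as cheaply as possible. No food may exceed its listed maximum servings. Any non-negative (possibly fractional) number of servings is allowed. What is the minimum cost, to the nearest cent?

Cost per g of fiber: orange $0.0700, kale $0.1400, broccoli $0.1600, hummus $0.2000, tofu $0.4000.
Take 2 servings of orange: +10.0 g fiber for $0.70 (total $0.70, still need 7.0 g).
Take 1.4 servings of kale: +7.0 g fiber for $0.98 (total $1.68, still need 0.0 g).
Filling from the cheapest source first is optimal under one linear minimum: $1.68.

$1.68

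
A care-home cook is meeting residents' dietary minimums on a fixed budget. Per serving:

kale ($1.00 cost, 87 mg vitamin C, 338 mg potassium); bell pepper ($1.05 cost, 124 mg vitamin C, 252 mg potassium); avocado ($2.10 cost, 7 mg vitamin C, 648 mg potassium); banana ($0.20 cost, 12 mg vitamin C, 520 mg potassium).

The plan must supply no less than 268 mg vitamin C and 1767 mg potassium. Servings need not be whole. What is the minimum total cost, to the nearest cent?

kale only: max(268/87, 1767/338) = 5.228 servings → $5.23.
bell pepper only: max(268/124, 1767/252) = 7.012 servings → $7.36.
avocado only: max(268/7, 1767/648) = 38.29 servings → $80.40.
banana only: max(268/12, 1767/520) = 22.33 servings → $4.47.
kale + bell pepper: intersection lies outside the first quadrant.
kale + avocado with both tight: 2.986 servings and 1.169 servings → $5.44.
kale + banana with both tight: 2.869 servings and 1.533 servings → $3.18.
bell pepper + avocado with both tight: 2.052 servings and 1.929 servings → $6.21.
bell pepper + banana with both tight: 1.923 servings and 2.466 servings → $2.51.
avocado + banana: intersection lies outside the first quadrant.
Cheapest feasible corner: $2.51.

$2.51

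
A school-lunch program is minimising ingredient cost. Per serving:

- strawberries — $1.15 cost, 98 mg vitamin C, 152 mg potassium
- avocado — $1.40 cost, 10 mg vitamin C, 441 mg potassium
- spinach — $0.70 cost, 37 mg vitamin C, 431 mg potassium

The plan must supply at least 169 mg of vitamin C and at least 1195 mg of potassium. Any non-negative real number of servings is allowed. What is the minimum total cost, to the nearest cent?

strawberries only: max(169/98, 1195/152) = 7.862 servings → $9.04.
avocado only: max(169/10, 1195/441) = 16.9 servings → $23.66.
spinach only: max(169/37, 1195/431) = 4.568 servings → $3.20.
strawberries + avocado with both tight: 1.501 servings and 2.192 servings → $4.80.
strawberries + spinach with both tight: 0.7818 servings and 2.497 servings → $2.65.
avocado + spinach with both targets exact would need a negative amount; discard.
The minimum over all feasible corners is $2.65.

$2.65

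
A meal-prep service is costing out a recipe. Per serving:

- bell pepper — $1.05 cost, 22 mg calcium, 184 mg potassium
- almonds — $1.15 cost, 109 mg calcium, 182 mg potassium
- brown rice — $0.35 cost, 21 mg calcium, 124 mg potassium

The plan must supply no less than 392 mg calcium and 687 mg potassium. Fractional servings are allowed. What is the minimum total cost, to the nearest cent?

bell pepper only: max(392/22, 687/184) = 17.82 servings → $18.71.
almonds only: max(392/109, 687/182) = 3.775 servings → $4.34.
brown rice only: max(392/21, 687/124) = 18.67 servings → $6.53.
bell pepper + almonds with both tight: 0.2205 servings and 3.552 servings → $4.32.
bell pepper + brown rice: the both-tight solution has a negative serving — not a feasible corner.
almonds + brown rice with both tight: 3.526 servings and 0.3651 servings → $4.18.
Cheapest feasible corner: $4.18.

$4.18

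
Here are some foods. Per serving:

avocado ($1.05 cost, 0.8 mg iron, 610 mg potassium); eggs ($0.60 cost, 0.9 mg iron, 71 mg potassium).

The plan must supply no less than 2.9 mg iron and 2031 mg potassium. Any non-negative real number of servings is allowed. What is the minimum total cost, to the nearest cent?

Two binding constraints pin down two serving amounts, so the optimal mix uses at most two foods. The candidates are each food alone (scaled to the tighter of iron/potassium) and each pair with both constraints tight.
avocado only: max(2.9/0.8, 2031/610) = 3.625 servings → $3.81.
eggs only: max(2.9/0.9, 2031/71) = 28.61 servings → $17.16.
avocado + eggs with both tight: 3.295 servings and 0.293 servings → $3.64.
Cheapest feasible corner: $3.64.

$3.64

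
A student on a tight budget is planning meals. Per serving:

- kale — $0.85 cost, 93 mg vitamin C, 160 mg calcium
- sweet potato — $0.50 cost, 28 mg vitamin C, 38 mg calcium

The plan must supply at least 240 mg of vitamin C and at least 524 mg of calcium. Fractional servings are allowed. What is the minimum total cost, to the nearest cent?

kale only: max(240/93, 524/160) = 3.275 servings → $2.78.
sweet potato only: max(240/28, 524/38) = 13.79 servings → $6.89.
kale + sweet potato: the both-tight solution has a negative serving — not a feasible corner.
Cheapest feasible corner: $2.78.

$2.78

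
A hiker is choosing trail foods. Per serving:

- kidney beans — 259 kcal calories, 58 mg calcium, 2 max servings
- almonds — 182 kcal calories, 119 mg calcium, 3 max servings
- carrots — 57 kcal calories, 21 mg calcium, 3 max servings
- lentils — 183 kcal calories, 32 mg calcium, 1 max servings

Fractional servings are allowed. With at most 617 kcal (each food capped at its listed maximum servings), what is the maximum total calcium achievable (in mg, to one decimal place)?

383.2 mg

Calcium per kcal: almonds 0.6538, carrots 0.3684, kidney beans 0.2239, lentils 0.1749.
Take 3 servings of almonds: uses 546 kcal, +357.0 mg calcium (running total 357.0 mg).
Take 1.246 servings of carrots: uses 71 kcal, +26.2 mg calcium (running total 383.2 mg).
Filling greedily by calcium-per-kcal is optimal for one linear limit, giving 383.2 mg.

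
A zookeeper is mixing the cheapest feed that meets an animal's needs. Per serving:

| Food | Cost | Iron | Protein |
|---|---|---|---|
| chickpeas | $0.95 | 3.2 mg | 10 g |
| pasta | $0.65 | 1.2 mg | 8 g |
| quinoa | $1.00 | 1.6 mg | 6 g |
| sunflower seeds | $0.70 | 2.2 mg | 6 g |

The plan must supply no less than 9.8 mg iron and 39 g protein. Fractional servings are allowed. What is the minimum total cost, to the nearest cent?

$3.49

Minimising a linear cost over {iron ≥ 9.8, protein ≥ 39, servings ≥ 0} — the optimum is at a vertex, using one or two foods.
chickpeas only: max(9.8/3.2, 39/10) = 3.9 servings → $3.71.
pasta only: max(9.8/1.2, 39/8) = 8.167 servings → $5.31.
quinoa only: max(9.8/1.6, 39/6) = 6.5 servings → $6.50.
sunflower seeds only: max(9.8/2.2, 39/6) = 6.5 servings → $4.55.
chickpeas + pasta with both tight: 2.324 servings and 1.971 servings → $3.49.
chickpeas + quinoa with both targets exact would need a negative amount; discard.
chickpeas + sunflower seeds: intersection lies outside the first quadrant.
pasta + quinoa with both tight: 0.6429 servings and 5.643 servings → $6.06.
pasta + sunflower seeds with both tight: 2.596 servings and 3.038 servings → $3.81.
quinoa + sunflower seeds: intersection lies outside the first quadrant.
Cheapest feasible corner: $3.49.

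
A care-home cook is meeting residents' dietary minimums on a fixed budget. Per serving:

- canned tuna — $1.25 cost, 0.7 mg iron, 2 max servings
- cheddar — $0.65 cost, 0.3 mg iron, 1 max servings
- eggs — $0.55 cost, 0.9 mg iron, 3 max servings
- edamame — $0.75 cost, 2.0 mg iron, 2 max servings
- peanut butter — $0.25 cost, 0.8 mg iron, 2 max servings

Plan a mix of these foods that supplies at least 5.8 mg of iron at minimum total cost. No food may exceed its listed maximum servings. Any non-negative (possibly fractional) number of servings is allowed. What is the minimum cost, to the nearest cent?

Cost per mg of iron: peanut butter $0.3125, edamame $0.3750, eggs $0.6111, canned tuna $1.7857, cheddar $2.1667.
Take 2 servings of peanut butter: +1.6 mg iron for $0.50 (total $0.50, still need 4.2 mg).
Take 2 servings of edamame: +4.0 mg iron for $1.50 (total $2.00, still need 0.2 mg).
Take 0.2222 servings of eggs: +0.2 mg iron for $0.12 (total $2.12, still need 0.0 mg).
Greedy by cheapest-per-mg is optimal for a single linear constraint, so the minimum cost is $2.12.

$2.12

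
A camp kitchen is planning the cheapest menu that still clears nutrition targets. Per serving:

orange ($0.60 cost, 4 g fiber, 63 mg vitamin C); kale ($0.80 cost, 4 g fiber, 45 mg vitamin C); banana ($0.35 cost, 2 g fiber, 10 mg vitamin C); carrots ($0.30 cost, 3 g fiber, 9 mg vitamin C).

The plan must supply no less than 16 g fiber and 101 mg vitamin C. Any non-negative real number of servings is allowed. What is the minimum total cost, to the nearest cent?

This is a tiny linear program; its minimum lies at a vertex of the feasible set. List the vertices and price them.
orange only: max(16/4, 101/63) = 4 servings → $2.40.
kale only: max(16/4, 101/45) = 4 servings → $3.20.
banana only: max(16/2, 101/10) = 10.1 servings → $3.54.
carrots only: max(16/3, 101/9) = 11.22 servings → $3.37.
orange + kale: the both-tight solution has a negative serving — not a feasible corner.
orange + banana with both tight: 0.4884 servings and 7.023 servings → $2.75.
orange + carrots with both tight: 1.039 servings and 3.948 servings → $1.81.
kale + banana with both tight: 0.84 servings and 6.32 servings → $2.88.
kale + carrots with both tight: 1.606 servings and 3.192 servings → $2.24.
banana + carrots with both targets exact would need a negative amount; discard.
The minimum over all feasible corners is $1.81.

$1.81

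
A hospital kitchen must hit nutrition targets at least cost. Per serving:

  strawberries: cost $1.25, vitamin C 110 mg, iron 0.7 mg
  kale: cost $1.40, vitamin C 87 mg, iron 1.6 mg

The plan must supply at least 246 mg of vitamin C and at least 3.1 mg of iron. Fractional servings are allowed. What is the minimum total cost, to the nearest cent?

This is a tiny linear program; its minimum lies at a vertex of the feasible set. List the vertices and price them.
strawberries only: max(246/110, 3.1/0.7) = 4.429 servings → $5.54.
kale only: max(246/87, 3.1/1.6) = 2.828 servings → $3.96.
strawberries + kale with both tight: 1.076 servings and 1.467 servings → $3.40.
So the least-cost plan costs $3.40.

$3.40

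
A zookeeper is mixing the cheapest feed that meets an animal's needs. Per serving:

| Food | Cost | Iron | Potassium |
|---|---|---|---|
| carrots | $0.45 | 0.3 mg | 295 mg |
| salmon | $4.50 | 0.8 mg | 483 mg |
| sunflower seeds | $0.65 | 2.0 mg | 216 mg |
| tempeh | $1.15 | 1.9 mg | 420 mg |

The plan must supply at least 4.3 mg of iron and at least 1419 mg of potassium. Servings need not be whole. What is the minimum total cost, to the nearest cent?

A basic optimal solution has at most two foods positive. Try each food alone and each pair with both targets met exactly.
carrots only: max(4.3/0.3, 1419/295) = 14.33 servings → $6.45.
salmon only: max(4.3/0.8, 1419/483) = 5.375 servings → $24.19.
sunflower seeds only: max(4.3/2.0, 1419/216) = 6.569 servings → $4.27.
tempeh only: max(4.3/1.9, 1419/420) = 3.379 servings → $3.89.
carrots + salmon: the both-tight solution has a negative serving — not a feasible corner.
carrots + sunflower seeds with both tight: 3.635 servings and 1.605 servings → $2.68.
carrots + tempeh with both tight: 2.049 servings and 1.94 servings → $3.15.
salmon + sunflower seeds with both tight: 2.407 servings and 1.187 servings → $11.60.
salmon + tempeh with both tight: 1.53 servings and 1.619 servings → $8.75.
sunflower seeds + tempeh with both targets exact would need a negative amount; discard.
The minimum over all feasible corners is $2.68.

$2.68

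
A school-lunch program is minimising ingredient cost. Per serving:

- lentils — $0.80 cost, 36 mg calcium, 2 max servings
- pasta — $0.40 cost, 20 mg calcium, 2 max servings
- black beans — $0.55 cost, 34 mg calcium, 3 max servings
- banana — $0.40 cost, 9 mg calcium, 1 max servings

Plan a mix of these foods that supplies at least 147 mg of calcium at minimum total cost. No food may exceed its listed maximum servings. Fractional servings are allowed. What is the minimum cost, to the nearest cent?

Cost per mg of calcium: black beans $0.0162, pasta $0.0200, lentils $0.0222, banana $0.0444.
Take 3 servings of black beans: +102.0 mg calcium for $1.65 (total $1.65, still need 45.0 mg).
Take 2 servings of pasta: +40.0 mg calcium for $0.80 (total $2.45, still need 5.0 mg).
Take 0.1389 servings of lentils: +5.0 mg calcium for $0.11 (total $2.56, still need 0.0 mg).
Greedy by cheapest-per-mg is optimal for a single linear constraint, so the minimum cost is $2.56.

$2.56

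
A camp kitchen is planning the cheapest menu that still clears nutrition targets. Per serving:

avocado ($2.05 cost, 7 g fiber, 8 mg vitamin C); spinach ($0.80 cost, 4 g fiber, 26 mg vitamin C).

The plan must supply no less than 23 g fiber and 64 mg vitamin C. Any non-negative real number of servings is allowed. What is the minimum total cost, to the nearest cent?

$4.60

Check every corner: each single food scaled to meet both minima, and each pair solved so both constraints bind.
avocado only: max(23/7, 64/8) = 8 servings → $16.40.
spinach only: max(23/4, 64/26) = 5.75 servings → $4.60.
avocado + spinach with both tight: 2.28 servings and 1.76 servings → $6.08.
Cheapest feasible corner: $4.60.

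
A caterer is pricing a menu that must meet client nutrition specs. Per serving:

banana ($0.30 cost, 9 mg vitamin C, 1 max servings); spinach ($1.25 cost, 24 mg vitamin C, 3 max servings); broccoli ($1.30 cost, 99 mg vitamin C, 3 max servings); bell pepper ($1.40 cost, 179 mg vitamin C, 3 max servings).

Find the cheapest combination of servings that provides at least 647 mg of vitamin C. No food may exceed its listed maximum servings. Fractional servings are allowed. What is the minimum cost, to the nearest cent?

Cost per mg of vitamin C: bell pepper $0.0078, broccoli $0.0131, banana $0.0333, spinach $0.0521.
Take 3 servings of bell pepper: +537.0 mg vitamin C for $4.20 (total $4.20, still need 110.0 mg).
Take 1.111 servings of broccoli: +110.0 mg vitamin C for $1.44 (total $5.64, still need 0.0 mg).
Filling from the cheapest source first is optimal under one linear minimum: $5.64.

$5.64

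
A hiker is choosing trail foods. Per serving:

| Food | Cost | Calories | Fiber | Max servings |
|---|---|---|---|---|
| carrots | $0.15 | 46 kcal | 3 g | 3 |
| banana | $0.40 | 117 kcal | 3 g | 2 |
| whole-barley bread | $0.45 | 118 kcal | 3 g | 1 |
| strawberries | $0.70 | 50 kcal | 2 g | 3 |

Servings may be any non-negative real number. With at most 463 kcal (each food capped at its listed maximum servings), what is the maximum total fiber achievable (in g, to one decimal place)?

Fiber per kcal: carrots 0.06522, strawberries 0.04, banana 0.02564, whole-barley bread 0.02542.
Take 3 servings of carrots: uses 138 kcal, +9.0 g fiber (running total 9.0 g).
Take 3 servings of strawberries: uses 150 kcal, +6.0 g fiber (running total 15.0 g).
Take 1.496 servings of banana: uses 175 kcal, +4.5 g fiber (running total 19.5 g).
Filling greedily by fiber-per-kcal is optimal for one linear limit, giving 19.5 g.

19.5 g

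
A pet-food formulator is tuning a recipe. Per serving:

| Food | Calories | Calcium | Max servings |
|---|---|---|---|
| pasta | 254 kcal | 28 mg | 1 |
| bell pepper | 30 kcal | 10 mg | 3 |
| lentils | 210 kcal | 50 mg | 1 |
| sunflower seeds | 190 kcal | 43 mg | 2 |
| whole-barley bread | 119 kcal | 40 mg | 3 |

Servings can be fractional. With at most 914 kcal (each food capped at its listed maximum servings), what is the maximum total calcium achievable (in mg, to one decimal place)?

Calcium per kcal: whole-barley bread 0.3361, bell pepper 0.3333, lentils 0.2381, sunflower seeds 0.2263, pasta 0.1102.
Take 3 servings of whole-barley bread: uses 357 kcal, +120.0 mg calcium (running total 120.0 mg).
Take 3 servings of bell pepper: uses 90 kcal, +30.0 mg calcium (running total 150.0 mg).
Take 1 serving of lentils: uses 210 kcal, +50.0 mg calcium (running total 200.0 mg).
Take 1.353 servings of sunflower seeds: uses 257 kcal, +58.2 mg calcium (running total 258.2 mg).
Greedy by best ratio exhausts the calories allowance optimally: 258.2 mg.

258.2 mg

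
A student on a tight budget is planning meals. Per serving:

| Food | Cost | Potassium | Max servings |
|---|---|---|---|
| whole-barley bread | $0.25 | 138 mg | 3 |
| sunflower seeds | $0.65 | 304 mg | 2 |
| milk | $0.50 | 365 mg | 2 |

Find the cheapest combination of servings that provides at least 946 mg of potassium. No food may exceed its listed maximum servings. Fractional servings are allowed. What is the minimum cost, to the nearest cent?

Cost per mg of potassium: milk $0.0014, whole-barley bread $0.0018, sunflower seeds $0.0021.
Take 2 servings of milk: +730.0 mg potassium for $1.00 (total $1.00, still need 216.0 mg).
Take 1.565 servings of whole-barley bread: +216.0 mg potassium for $0.39 (total $1.39, still need 0.0 mg).
Filling from the cheapest source first is optimal under one linear minimum: $1.39.

$1.39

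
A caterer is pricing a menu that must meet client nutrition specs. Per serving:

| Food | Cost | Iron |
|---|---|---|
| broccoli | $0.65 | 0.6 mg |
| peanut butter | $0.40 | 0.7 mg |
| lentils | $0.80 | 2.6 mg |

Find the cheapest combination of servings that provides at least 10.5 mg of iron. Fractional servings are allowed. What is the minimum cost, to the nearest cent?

$3.23

Cost per mg of iron: lentils $0.3077, peanut butter $0.5714, broccoli $1.0833.
With no serving limits, use only lentils: 10.5 mg / 2.6 mg = 4.038 servings × $0.80 = $3.23.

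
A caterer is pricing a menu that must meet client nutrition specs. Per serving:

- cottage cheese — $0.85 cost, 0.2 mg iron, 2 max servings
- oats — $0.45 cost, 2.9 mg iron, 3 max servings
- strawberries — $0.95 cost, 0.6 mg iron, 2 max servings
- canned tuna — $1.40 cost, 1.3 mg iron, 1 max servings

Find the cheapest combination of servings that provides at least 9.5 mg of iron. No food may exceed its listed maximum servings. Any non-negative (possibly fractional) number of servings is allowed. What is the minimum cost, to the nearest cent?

$2.21

Cost per mg of iron: oats $0.1552, canned tuna $1.0769, strawberries $1.5833, cottage cheese $4.2500.
Take 3 servings of oats: +8.7 mg iron for $1.35 (total $1.35, still need 0.8 mg).
Take 0.6154 servings of canned tuna: +0.8 mg iron for $0.86 (total $2.21, still need 0.0 mg).
Filling from the cheapest source first is optimal under one linear minimum: $2.21.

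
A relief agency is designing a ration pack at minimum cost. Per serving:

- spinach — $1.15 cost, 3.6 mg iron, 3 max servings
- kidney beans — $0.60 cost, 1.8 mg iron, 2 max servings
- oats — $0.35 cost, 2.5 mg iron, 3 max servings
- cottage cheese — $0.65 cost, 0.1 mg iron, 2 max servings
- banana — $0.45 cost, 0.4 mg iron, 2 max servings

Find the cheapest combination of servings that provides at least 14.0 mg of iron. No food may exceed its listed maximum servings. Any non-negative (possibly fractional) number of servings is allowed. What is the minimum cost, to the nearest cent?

$3.13

Cost per mg of iron: oats $0.1400, spinach $0.3194, kidney beans $0.3333, banana $1.1250, cottage cheese $6.5000.
Take 3 servings of oats: +7.5 mg iron for $1.05 (total $1.05, still need 6.5 mg).
Take 1.806 servings of spinach: +6.5 mg iron for $2.08 (total $3.13, still need 0.0 mg).
Greedy by cheapest-per-mg is optimal for a single linear constraint, so the minimum cost is $3.13.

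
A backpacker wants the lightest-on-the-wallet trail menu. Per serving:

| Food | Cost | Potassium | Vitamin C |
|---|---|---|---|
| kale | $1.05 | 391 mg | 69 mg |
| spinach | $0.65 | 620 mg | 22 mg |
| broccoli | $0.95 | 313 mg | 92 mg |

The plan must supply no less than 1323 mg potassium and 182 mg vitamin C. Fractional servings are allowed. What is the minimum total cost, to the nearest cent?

Check every corner: each single food scaled to meet both minima, and each pair solved so both constraints bind.
kale only: max(1323/391, 182/69) = 3.384 servings → $3.55.
spinach only: max(1323/620, 182/22) = 8.273 servings → $5.38.
broccoli only: max(1323/313, 182/92) = 4.227 servings → $4.02.
kale + spinach with both tight: 2.45 servings and 0.5888 servings → $2.96.
kale + broccoli: the both-tight solution has a negative serving — not a feasible corner.
spinach + broccoli with both tight: 1.291 servings and 1.67 servings → $2.43.
So the least-cost plan costs $2.43.

$2.43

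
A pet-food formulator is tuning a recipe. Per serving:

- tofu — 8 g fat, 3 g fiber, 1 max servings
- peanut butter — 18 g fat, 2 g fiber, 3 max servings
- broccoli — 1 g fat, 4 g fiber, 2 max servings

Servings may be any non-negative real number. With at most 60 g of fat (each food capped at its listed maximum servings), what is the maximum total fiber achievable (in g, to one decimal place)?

Fiber per g fat: broccoli 4, tofu 0.375, peanut butter 0.1111.
Take 2 servings of broccoli: uses 2 g fat, +8.0 g fiber (running total 8.0 g).
Take 1 serving of tofu: uses 8 g fat, +3.0 g fiber (running total 11.0 g).
Take 2.778 servings of peanut butter: uses 50 g fat, +5.6 g fiber (running total 16.6 g).
Greedy by best ratio exhausts the fat allowance optimally: 16.6 g.

16.6 g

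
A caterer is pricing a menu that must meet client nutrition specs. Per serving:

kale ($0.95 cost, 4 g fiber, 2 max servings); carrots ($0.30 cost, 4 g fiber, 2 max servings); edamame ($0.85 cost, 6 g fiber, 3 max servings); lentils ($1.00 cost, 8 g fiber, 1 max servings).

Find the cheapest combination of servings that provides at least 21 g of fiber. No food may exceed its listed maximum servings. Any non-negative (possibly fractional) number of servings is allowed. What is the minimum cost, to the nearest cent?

Cost per g of fiber: carrots $0.0750, lentils $0.1250, edamame $0.1417, kale $0.2375.
Take 2 servings of carrots: +8.0 g fiber for $0.60 (total $0.60, still need 13.0 g).
Take 1 serving of lentils: +8.0 g fiber for $1.00 (total $1.60, still need 5.0 g).
Take 0.8333 servings of edamame: +5.0 g fiber for $0.71 (total $2.31, still need 0.0 g).
Filling from the cheapest source first is optimal under one linear minimum: $2.31.

$2.31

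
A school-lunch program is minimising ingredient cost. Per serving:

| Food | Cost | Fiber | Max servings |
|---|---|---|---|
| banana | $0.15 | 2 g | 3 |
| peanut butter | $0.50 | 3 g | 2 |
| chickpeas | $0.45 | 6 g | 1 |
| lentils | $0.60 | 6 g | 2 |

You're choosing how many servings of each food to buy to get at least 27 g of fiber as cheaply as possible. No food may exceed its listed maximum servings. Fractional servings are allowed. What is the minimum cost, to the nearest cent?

$2.60

Cost per g of fiber: banana $0.0750, chickpeas $0.0750, lentils $0.1000, peanut butter $0.1667.
Take 3 servings of banana: +6.0 g fiber for $0.45 (total $0.45, still need 21.0 g).
Take 1 serving of chickpeas: +6.0 g fiber for $0.45 (total $0.90, still need 15.0 g).
Take 2 servings of lentils: +12.0 g fiber for $1.20 (total $2.10, still need 3.0 g).
Take 1 serving of peanut butter: +3.0 g fiber for $0.50 (total $2.60, still need 0.0 g).
Filling from the cheapest source first is optimal under one linear minimum: $2.60.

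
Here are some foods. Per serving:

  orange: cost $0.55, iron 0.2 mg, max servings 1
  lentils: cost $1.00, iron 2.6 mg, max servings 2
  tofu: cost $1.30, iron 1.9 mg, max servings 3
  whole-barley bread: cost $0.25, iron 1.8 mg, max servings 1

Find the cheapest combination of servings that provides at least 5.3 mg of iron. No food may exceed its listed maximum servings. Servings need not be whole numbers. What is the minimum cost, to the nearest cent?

Cost per mg of iron: whole-barley bread $0.1389, lentils $0.3846, tofu $0.6842, orange $2.7500.
Take 1 serving of whole-barley bread: +1.8 mg iron for $0.25 (total $0.25, still need 3.5 mg).
Take 1.346 servings of lentils: +3.5 mg iron for $1.35 (total $1.60, still need 0.0 mg).
Greedy by cheapest-per-mg is optimal for a single linear constraint, so the minimum cost is $1.60.

$1.60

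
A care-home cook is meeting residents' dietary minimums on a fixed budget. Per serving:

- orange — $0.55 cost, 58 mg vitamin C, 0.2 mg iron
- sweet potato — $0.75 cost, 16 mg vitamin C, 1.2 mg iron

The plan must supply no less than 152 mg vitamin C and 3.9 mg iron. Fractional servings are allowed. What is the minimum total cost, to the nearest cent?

This is a tiny linear program; its minimum lies at a vertex of the feasible set. List the vertices and price them.
orange only: max(152/58, 3.9/0.2) = 19.5 servings → $10.72.
sweet potato only: max(152/16, 3.9/1.2) = 9.5 servings → $7.12.
orange + sweet potato with both tight: 1.807 servings and 2.949 servings → $3.21.
So the least-cost plan costs $3.21.

$3.21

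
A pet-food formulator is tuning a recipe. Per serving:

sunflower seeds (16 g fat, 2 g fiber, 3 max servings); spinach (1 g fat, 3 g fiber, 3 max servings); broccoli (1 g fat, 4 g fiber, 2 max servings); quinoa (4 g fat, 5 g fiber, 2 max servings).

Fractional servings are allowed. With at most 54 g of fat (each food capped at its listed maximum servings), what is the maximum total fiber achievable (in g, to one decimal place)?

Fiber per g fat: broccoli 4, spinach 3, quinoa 1.25, sunflower seeds 0.125.
Take 2 servings of broccoli: uses 2 g fat, +8.0 g fiber (running total 8.0 g).
Take 3 servings of spinach: uses 3 g fat, +9.0 g fiber (running total 17.0 g).
Take 2 servings of quinoa: uses 8 g fat, +10.0 g fiber (running total 27.0 g).
Take 2.562 servings of sunflower seeds: uses 41 g fat, +5.1 g fiber (running total 32.1 g).
Filling greedily by fiber-per-g fat is optimal for one linear limit, giving 32.1 g.

32.1 g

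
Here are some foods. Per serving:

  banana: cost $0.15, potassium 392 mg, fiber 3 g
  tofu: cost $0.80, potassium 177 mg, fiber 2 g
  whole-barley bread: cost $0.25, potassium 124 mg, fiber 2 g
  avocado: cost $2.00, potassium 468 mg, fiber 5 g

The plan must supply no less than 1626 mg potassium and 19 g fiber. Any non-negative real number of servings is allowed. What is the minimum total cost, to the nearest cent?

A basic optimal solution has at most two foods positive. Try each food alone and each pair with both targets met exactly.
banana only: max(1626/392, 19/3) = 6.333 servings → $0.95.
tofu only: max(1626/177, 19/2) = 9.5 servings → $7.60.
whole-barley bread only: max(1626/124, 19/2) = 13.11 servings → $3.28.
avocado only: max(1626/468, 19/5) = 3.8 servings → $7.60.
banana + tofu with both targets exact would need a negative amount; discard.
banana + whole-barley bread with both tight: 2.175 servings and 6.238 servings → $1.89.
banana + avocado: the both-tight solution has a negative serving — not a feasible corner.
tofu + whole-barley bread with both tight: 8.453 servings and 1.047 servings → $7.02.
tofu + avocado with both targets exact would need a negative amount; discard.
whole-barley bread + avocado with both tight: 2.411 servings and 2.835 servings → $6.27.
So the least-cost plan costs $0.95.

$0.95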